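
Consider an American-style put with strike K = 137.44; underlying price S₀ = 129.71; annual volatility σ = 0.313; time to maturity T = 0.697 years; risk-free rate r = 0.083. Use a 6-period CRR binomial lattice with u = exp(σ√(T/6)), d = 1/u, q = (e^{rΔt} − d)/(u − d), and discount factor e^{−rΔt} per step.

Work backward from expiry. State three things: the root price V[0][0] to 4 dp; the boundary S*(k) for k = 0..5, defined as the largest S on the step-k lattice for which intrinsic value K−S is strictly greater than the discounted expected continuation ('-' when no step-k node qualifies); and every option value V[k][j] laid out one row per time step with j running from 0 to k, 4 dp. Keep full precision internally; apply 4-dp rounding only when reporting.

price = 15.0566
boundary = - - 104.7881 94.1849 104.7881 116.5850
tree:
15.0566
22.5926 8.3447
32.6519 13.6798 3.5497
43.2551 21.6447 6.5440 0.8374
52.7854 32.6519 11.8346 1.7566 0.0000
61.3514 43.2551 20.8550 3.6849 0.0000 0.0000
69.0506 52.7854 32.6519 7.7300 0.0000 0.0000 0.0000

Δt=0.11617  u=1.11258  d=0.89881  q=0.51868  discount=0.99040
step 6 (expiry): payoffs max(K−S,0) = 69.0506 52.7854 32.6519 7.7300 0.0000 0.0000 0.0000
step 5: (k=5,j=0): S=76.0886, (K−S)⁺=61.3514, hold=60.0326 ⇒ V=61.3514 exercise | (k=5,j=1): S=94.1849, (K−S)⁺=43.2551, hold=41.9363 ⇒ V=43.2551 exercise | (k=5,j=2): S=116.5850, (K−S)⁺=20.8550, hold=19.5362 ⇒ V=20.8550 exercise | (k=5,j=3): S=144.3126, (K−S)⁺=0.0000, hold=3.6849 ⇒ V=3.6849 continue | (k=5,j=4): S=178.6347, (K−S)⁺=0.0000, hold=0.0000 ⇒ V=0.0000 continue | (k=5,j=5): S=221.1196, (K−S)⁺=0.0000, hold=0.0000 ⇒ V=0.0000 continue  boundary S*=116.5850
step 4: (k=4,j=0): S=84.6546, (K−S)⁺=52.7854, hold=51.4666 ⇒ V=52.7854 exercise | (k=4,j=1): S=104.7881, (K−S)⁺=32.6519, hold=31.3331 ⇒ V=32.6519 exercise | (k=4,j=2): S=129.7100, (K−S)⁺=7.7300, hold=11.8346 ⇒ V=11.8346 continue | (k=4,j=3): S=160.5591, (K−S)⁺=0.0000, hold=1.7566 ⇒ V=1.7566 continue | (k=4,j=4): S=198.7451, (K−S)⁺=0.0000, hold=0.0000 ⇒ V=0.0000 continue  boundary S*=104.7881
step 3: (k=3,j=0): S=94.1849, (K−S)⁺=43.2551, hold=41.9363 ⇒ V=43.2551 exercise | (k=3,j=1): S=116.5850, (K−S)⁺=20.8550, hold=21.6447 ⇒ V=21.6447 continue | (k=3,j=2): S=144.3126, (K−S)⁺=0.0000, hold=6.5440 ⇒ V=6.5440 continue | (k=3,j=3): S=178.6347, (K−S)⁺=0.0000, hold=0.8374 ⇒ V=0.8374 continue  boundary S*=94.1849
step 2: (k=2,j=0): S=104.7881, (K−S)⁺=32.6519, hold=31.7388 ⇒ V=32.6519 exercise | (k=2,j=1): S=129.7100, (K−S)⁺=7.7300, hold=13.6798 ⇒ V=13.6798 continue | (k=2,j=2): S=160.5591, (K−S)⁺=0.0000, hold=3.5497 ⇒ V=3.5497 continue  boundary S*=104.7881
step 1: (k=1,j=0): S=116.5850, (K−S)⁺=20.8550, hold=22.5926 ⇒ V=22.5926 continue | (k=1,j=1): S=144.3126, (K−S)⁺=0.0000, hold=8.3447 ⇒ V=8.3447 continue  boundary S*=-
step 0: (k=0,j=0): S=129.7100, (K−S)⁺=7.7300, hold=15.0566 ⇒ V=15.0566 continue  boundary S*=-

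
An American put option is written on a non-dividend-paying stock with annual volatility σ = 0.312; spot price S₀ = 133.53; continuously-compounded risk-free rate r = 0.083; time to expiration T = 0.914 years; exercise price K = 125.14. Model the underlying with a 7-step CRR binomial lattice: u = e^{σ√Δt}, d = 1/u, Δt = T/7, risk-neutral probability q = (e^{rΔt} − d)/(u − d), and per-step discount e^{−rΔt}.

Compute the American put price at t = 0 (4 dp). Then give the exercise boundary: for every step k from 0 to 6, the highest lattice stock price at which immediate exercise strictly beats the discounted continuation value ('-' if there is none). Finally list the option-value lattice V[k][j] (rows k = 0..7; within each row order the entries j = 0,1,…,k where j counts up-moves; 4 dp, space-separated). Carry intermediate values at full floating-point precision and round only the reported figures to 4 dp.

price = 8.5643
boundary = - - - 95.2120 85.0607 95.2120 106.5747
tree:
8.5643
13.4366 4.2475
20.4324 7.2623 1.5544
29.9280 12.0976 2.9523 0.2970
40.0793 19.4778 5.5405 0.6256 0.0000
49.1482 29.9280 10.2421 1.3178 0.0000 0.0000
57.2502 40.0793 18.5653 2.7757 0.0000 0.0000 0.0000
64.4885 49.1482 29.9280 5.8466 0.0000 0.0000 0.0000 0.0000

params: Δt=0.13057 u=1.11934 d=0.89338 q=0.52007 e^(-rΔt)=0.98922
t_7 payoffs: 64.4885 49.1482 29.9280 5.8466 0.0000 0.0000 0.0000 0.0000
t_6: node(6,0) S=67.8898 payoff=57.2502 vs cont=55.9014 → 57.2502 [stop]  node(6,1) S=85.0607 payoff=40.0793 vs cont=38.7304 → 40.0793 [stop]  node(6,2) S=106.5747 payoff=18.5653 vs cont=17.2165 → 18.5653 [stop]  node(6,3) S=133.5300 payoff=0.0000 vs cont=2.7757 → 2.7757 [wait]  node(6,4) S=167.3030 payoff=0.0000 vs cont=0.0000 → 0.0000 [wait]  node(6,5) S=209.6180 payoff=0.0000 vs cont=0.0000 → 0.0000 [wait]  node(6,6) S=262.6355 payoff=0.0000 vs cont=0.0000 → 0.0000 [wait]  ⇒ S*(6)=106.5747
t_5: node(5,0) S=75.9918 payoff=49.1482 vs cont=47.7993 → 49.1482 [stop]  node(5,1) S=95.2120 payoff=29.9280 vs cont=28.5792 → 29.9280 [stop]  node(5,2) S=119.2934 payoff=5.8466 vs cont=10.2421 → 10.2421 [wait]  node(5,3) S=149.4656 payoff=0.0000 vs cont=1.3178 → 1.3178 [wait]  node(5,4) S=187.2691 payoff=0.0000 vs cont=0.0000 → 0.0000 [wait]  node(5,5) S=234.6340 payoff=0.0000 vs cont=0.0000 → 0.0000 [wait]  ⇒ S*(5)=95.2120
t_4: node(4,0) S=85.0607 payoff=40.0793 vs cont=38.7304 → 40.0793 [stop]  node(4,1) S=106.5747 payoff=18.5653 vs cont=19.4778 → 19.4778 [wait]  node(4,2) S=133.5300 payoff=0.0000 vs cont=5.5405 → 5.5405 [wait]  node(4,3) S=167.3030 payoff=0.0000 vs cont=0.6256 → 0.6256 [wait]  node(4,4) S=209.6180 payoff=0.0000 vs cont=0.0000 → 0.0000 [wait]  ⇒ S*(4)=85.0607
t_3: node(3,0) S=95.2120 payoff=29.9280 vs cont=29.0486 → 29.9280 [stop]  node(3,1) S=119.2934 payoff=5.8466 vs cont=12.0976 → 12.0976 [wait]  node(3,2) S=149.4656 payoff=0.0000 vs cont=2.9523 → 2.9523 [wait]  node(3,3) S=187.2691 payoff=0.0000 vs cont=0.2970 → 0.2970 [wait]  ⇒ S*(3)=95.2120
t_2: node(2,0) S=106.5747 payoff=18.5653 vs cont=20.4324 → 20.4324 [wait]  node(2,1) S=133.5300 payoff=0.0000 vs cont=7.2623 → 7.2623 [wait]  node(2,2) S=167.3030 payoff=0.0000 vs cont=1.5544 → 1.5544 [wait]  ⇒ S*(2)=-
t_1: node(1,0) S=119.2934 payoff=5.8466 vs cont=13.4366 → 13.4366 [wait]  node(1,1) S=149.4656 payoff=0.0000 vs cont=4.2475 → 4.2475 [wait]  ⇒ S*(1)=-
t_0: node(0,0) S=133.5300 payoff=0.0000 vs cont=8.5643 → 8.5643 [wait]  ⇒ S*(0)=-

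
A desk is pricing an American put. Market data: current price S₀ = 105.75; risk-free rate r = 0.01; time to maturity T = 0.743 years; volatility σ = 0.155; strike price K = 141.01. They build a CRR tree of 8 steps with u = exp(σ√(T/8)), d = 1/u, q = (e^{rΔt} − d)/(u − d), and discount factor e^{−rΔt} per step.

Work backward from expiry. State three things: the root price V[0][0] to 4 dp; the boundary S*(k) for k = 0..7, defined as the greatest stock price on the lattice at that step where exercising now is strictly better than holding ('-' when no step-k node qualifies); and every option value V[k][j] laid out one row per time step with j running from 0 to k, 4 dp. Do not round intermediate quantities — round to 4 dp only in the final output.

Δt=0.09287, u=1.04837, d=0.95386, q=0.49802, disc=e^(-rΔt)=0.99907
k=8 terminal: V=max(K-S,0) → 68.5393 61.3588 53.4670 44.7932 35.2600 24.7823 13.2664 0.6095 0.0000
k=7: j=0 S=75.9762 intr=65.0338 cont=64.9029 V=65.0338[EX]; j=1 S=83.5039 intr=57.5061 cont=57.3752 V=57.5061[EX]; j=2 S=91.7775 intr=49.2325 cont=49.1016 V=49.2325[EX]; j=3 S=100.8708 intr=40.1392 cont=40.0083 V=40.1392[EX]; j=4 S=110.8652 intr=30.1448 cont=30.0139 V=30.1448[EX]; j=5 S=121.8497 intr=19.1603 cont=19.0294 V=19.1603[EX]; j=6 S=133.9226 intr=7.0874 cont=6.9565 V=7.0874[EX]; j=7 S=147.1917 intr=0.0000 cont=0.3057 V=0.3057[hold]  S*(7)=133.9226
k=6: j=0 S=79.6512 intr=61.3588 cont=61.2279 V=61.3588[EX]; j=1 S=87.5430 intr=53.4670 cont=53.3361 V=53.4670[EX]; j=2 S=96.2168 intr=44.7932 cont=44.6623 V=44.7932[EX]; j=3 S=105.7500 intr=35.2600 cont=35.1291 V=35.2600[EX]; j=4 S=116.2277 intr=24.7823 cont=24.6514 V=24.7823[EX]; j=5 S=127.7436 intr=13.2664 cont=13.1355 V=13.2664[EX]; j=6 S=140.4005 intr=0.6095 cont=3.7065 V=3.7065[hold]  S*(6)=127.7436
k=5: j=0 S=83.5039 intr=57.5061 cont=57.3752 V=57.5061[EX]; j=1 S=91.7775 intr=49.2325 cont=49.1016 V=49.2325[EX]; j=2 S=100.8708 intr=40.1392 cont=40.0083 V=40.1392[EX]; j=3 S=110.8652 intr=30.1448 cont=30.0139 V=30.1448[EX]; j=4 S=121.8497 intr=19.1603 cont=19.0294 V=19.1603[EX]; j=5 S=133.9226 intr=7.0874 cont=8.4974 V=8.4974[hold]  S*(5)=121.8497
k=4: j=0 S=87.5430 intr=53.4670 cont=53.3361 V=53.4670[EX]; j=1 S=96.2168 intr=44.7932 cont=44.6623 V=44.7932[EX]; j=2 S=105.7500 intr=35.2600 cont=35.1291 V=35.2600[EX]; j=3 S=116.2277 intr=24.7823 cont=24.6514 V=24.7823[EX]; j=4 S=127.7436 intr=13.2664 cont=13.8371 V=13.8371[hold]  S*(4)=116.2277
k=3: j=0 S=91.7775 intr=49.2325 cont=49.1016 V=49.2325[EX]; j=1 S=100.8708 intr=40.1392 cont=40.0083 V=40.1392[EX]; j=2 S=110.8652 intr=30.1448 cont=30.0139 V=30.1448[EX]; j=3 S=121.8497 intr=19.1603 cont=19.3133 V=19.3133[hold]  S*(3)=110.8652
k=2: j=0 S=96.2168 intr=44.7932 cont=44.6623 V=44.7932[EX]; j=1 S=105.7500 intr=35.2600 cont=35.1291 V=35.2600[EX]; j=2 S=116.2277 intr=24.7823 cont=24.7275 V=24.7823[EX]  S*(2)=116.2277
k=1: j=0 S=100.8708 intr=40.1392 cont=40.0083 V=40.1392[EX]; j=1 S=110.8652 intr=30.1448 cont=30.0139 V=30.1448[EX]  S*(1)=110.8652
k=0: j=0 S=105.7500 intr=35.2600 cont=35.1291 V=35.2600[EX]  S*(0)=105.7500

price = 35.2600
boundary = 105.7500 110.8652 116.2277 110.8652 116.2277 121.8497 127.7436 133.9226
tree:
35.2600
40.1392 30.1448
44.7932 35.2600 24.7823
49.2325 40.1392 30.1448 19.3133
53.4670 44.7932 35.2600 24.7823 13.8371
57.5061 49.2325 40.1392 30.1448 19.1603 8.4974
61.3588 53.4670 44.7932 35.2600 24.7823 13.2664 3.7065
65.0338 57.5061 49.2325 40.1392 30.1448 19.1603 7.0874 0.3057
68.5393 61.3588 53.4670 44.7932 35.2600 24.7823 13.2664 0.6095 0.0000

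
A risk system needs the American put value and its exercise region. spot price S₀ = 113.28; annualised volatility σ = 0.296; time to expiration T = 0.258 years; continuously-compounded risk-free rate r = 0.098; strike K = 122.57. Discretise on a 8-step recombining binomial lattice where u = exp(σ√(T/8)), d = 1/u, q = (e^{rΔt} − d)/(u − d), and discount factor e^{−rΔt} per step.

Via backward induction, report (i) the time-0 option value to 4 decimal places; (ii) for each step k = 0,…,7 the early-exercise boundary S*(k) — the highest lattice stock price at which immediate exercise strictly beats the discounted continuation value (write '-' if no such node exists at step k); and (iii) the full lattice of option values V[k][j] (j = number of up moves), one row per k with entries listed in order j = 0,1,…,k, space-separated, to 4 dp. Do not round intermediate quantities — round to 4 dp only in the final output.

params: Δt=0.03225 u=1.05459 d=0.94823 q=0.51648 e^(-rΔt)=0.99684
t_8 payoffs: 48.5296 40.2245 30.9878 20.7151 9.2900 0.0000 0.0000 0.0000 0.0000
t_7: node(7,0) S=78.0826 payoff=44.4874 vs cont=44.1007 → 44.4874 [stop]  node(7,1) S=86.8411 payoff=35.7289 vs cont=35.3421 → 35.7289 [stop]  node(7,2) S=96.5821 payoff=25.9879 vs cont=25.6012 → 25.9879 [stop]  node(7,3) S=107.4157 payoff=15.1543 vs cont=14.7676 → 15.1543 [stop]  node(7,4) S=119.4645 payoff=3.1055 vs cont=4.4778 → 4.4778 [wait]  node(7,5) S=132.8648 payoff=0.0000 vs cont=0.0000 → 0.0000 [wait]  node(7,6) S=147.7683 payoff=0.0000 vs cont=0.0000 → 0.0000 [wait]  node(7,7) S=164.3434 payoff=0.0000 vs cont=0.0000 → 0.0000 [wait]  ⇒ S*(7)=107.4157
t_6: node(6,0) S=82.3455 payoff=40.2245 vs cont=39.8378 → 40.2245 [stop]  node(6,1) S=91.5822 payoff=30.9878 vs cont=30.6011 → 30.9878 [stop]  node(6,2) S=101.8549 payoff=20.7151 vs cont=20.3283 → 20.7151 [stop]  node(6,3) S=113.2800 payoff=9.2900 vs cont=9.6097 → 9.6097 [wait]  node(6,4) S=125.9866 payoff=0.0000 vs cont=2.1583 → 2.1583 [wait]  node(6,5) S=140.1185 payoff=0.0000 vs cont=0.0000 → 0.0000 [wait]  node(6,6) S=155.8356 payoff=0.0000 vs cont=0.0000 → 0.0000 [wait]  ⇒ S*(6)=101.8549
t_5: node(5,0) S=86.8411 payoff=35.7289 vs cont=35.3421 → 35.7289 [stop]  node(5,1) S=96.5821 payoff=25.9879 vs cont=25.6012 → 25.9879 [stop]  node(5,2) S=107.4157 payoff=15.1543 vs cont=14.9322 → 15.1543 [stop]  node(5,3) S=119.4645 payoff=3.1055 vs cont=5.7431 → 5.7431 [wait]  node(5,4) S=132.8648 payoff=0.0000 vs cont=1.0403 → 1.0403 [wait]  node(5,5) S=147.7683 payoff=0.0000 vs cont=0.0000 → 0.0000 [wait]  ⇒ S*(5)=107.4157
t_4: node(4,0) S=91.5822 payoff=30.9878 vs cont=30.6011 → 30.9878 [stop]  node(4,1) S=101.8549 payoff=20.7151 vs cont=20.3283 → 20.7151 [stop]  node(4,2) S=113.2800 payoff=9.2900 vs cont=10.2612 → 10.2612 [wait]  node(4,3) S=125.9866 payoff=0.0000 vs cont=3.3037 → 3.3037 [wait]  node(4,4) S=140.1185 payoff=0.0000 vs cont=0.5014 → 0.5014 [wait]  ⇒ S*(4)=101.8549
t_3: node(3,0) S=96.5821 payoff=25.9879 vs cont=25.6012 → 25.9879 [stop]  node(3,1) S=107.4157 payoff=15.1543 vs cont=15.2676 → 15.2676 [wait]  node(3,2) S=119.4645 payoff=3.1055 vs cont=6.6468 → 6.6468 [wait]  node(3,3) S=132.8648 payoff=0.0000 vs cont=1.8506 → 1.8506 [wait]  ⇒ S*(3)=96.5821
t_2: node(2,0) S=101.8549 payoff=20.7151 vs cont=20.3866 → 20.7151 [stop]  node(2,1) S=113.2800 payoff=9.2900 vs cont=10.7810 → 10.7810 [wait]  node(2,2) S=125.9866 payoff=0.0000 vs cont=4.1565 → 4.1565 [wait]  ⇒ S*(2)=101.8549
t_1: node(1,0) S=107.4157 payoff=15.1543 vs cont=15.5352 → 15.5352 [wait]  node(1,1) S=119.4645 payoff=3.1055 vs cont=7.3364 → 7.3364 [wait]  ⇒ S*(1)=-
t_0: node(0,0) S=113.2800 payoff=9.2900 vs cont=11.2651 → 11.2651 [wait]  ⇒ S*(0)=-

price = 11.2651
boundary = - - 101.8549 96.5821 101.8549 107.4157 101.8549 107.4157
tree:
11.2651
15.5352 7.3364
20.7151 10.7810 4.1565
25.9879 15.2676 6.6468 1.8506
30.9878 20.7151 10.2612 3.3037 0.5014
35.7289 25.9879 15.1543 5.7431 1.0403 0.0000
40.2245 30.9878 20.7151 9.6097 2.1583 0.0000 0.0000
44.4874 35.7289 25.9879 15.1543 4.4778 0.0000 0.0000 0.0000
48.5296 40.2245 30.9878 20.7151 9.2900 0.0000 0.0000 0.0000 0.0000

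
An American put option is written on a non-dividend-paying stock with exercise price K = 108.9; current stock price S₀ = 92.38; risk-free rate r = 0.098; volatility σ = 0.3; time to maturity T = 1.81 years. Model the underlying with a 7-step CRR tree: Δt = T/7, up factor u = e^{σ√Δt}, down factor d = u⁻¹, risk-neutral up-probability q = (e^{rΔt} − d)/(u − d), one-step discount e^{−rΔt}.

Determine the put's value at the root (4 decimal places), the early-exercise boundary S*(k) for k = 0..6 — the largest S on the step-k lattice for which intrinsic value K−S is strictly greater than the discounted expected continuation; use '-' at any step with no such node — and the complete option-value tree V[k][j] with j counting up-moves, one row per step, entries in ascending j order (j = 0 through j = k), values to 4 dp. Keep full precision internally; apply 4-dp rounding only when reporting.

price = 18.8120
boundary = - 79.3097 68.0887 79.3097 68.0887 79.3097 92.3800
tree:
18.8120
29.5903 10.7247
40.8113 18.1439 5.0532
50.4448 29.5903 9.4690 1.6150
58.7152 40.8113 17.1613 3.5111 0.1126
65.8156 50.4448 29.5903 7.6222 0.2542 0.0000
71.9113 58.7152 40.8113 16.5200 0.5739 0.0000 0.0000
77.1446 65.8156 50.4448 29.5903 1.2957 0.0000 0.0000 0.0000

Δt=0.25857  u=1.16480  d=0.85852  q=0.54573  discount=0.97498
step 7 (expiry): payoffs max(K−S,0) = 77.1446 65.8156 50.4448 29.5903 1.2957 0.0000 0.0000 0.0000
step 6: (k=6,j=0): S=36.9887, (K−S)⁺=71.9113, hold=69.1865 ⇒ V=71.9113 exercise | (k=6,j=1): S=50.1848, (K−S)⁺=58.7152, hold=55.9904 ⇒ V=58.7152 exercise | (k=6,j=2): S=68.0887, (K−S)⁺=40.8113, hold=38.0865 ⇒ V=40.8113 exercise | (k=6,j=3): S=92.3800, (K−S)⁺=16.5200, hold=13.7951 ⇒ V=16.5200 exercise | (k=6,j=4): S=125.3375, (K−S)⁺=0.0000, hold=0.5739 ⇒ V=0.5739 continue | (k=6,j=5): S=170.0529, (K−S)⁺=0.0000, hold=0.0000 ⇒ V=0.0000 continue | (k=6,j=6): S=230.7210, (K−S)⁺=0.0000, hold=0.0000 ⇒ V=0.0000 continue  boundary S*=92.3800
step 5: (k=5,j=0): S=43.0844, (K−S)⁺=65.8156, hold=63.0907 ⇒ V=65.8156 exercise | (k=5,j=1): S=58.4552, (K−S)⁺=50.4448, hold=47.7199 ⇒ V=50.4448 exercise | (k=5,j=2): S=79.3097, (K−S)⁺=29.5903, hold=26.8654 ⇒ V=29.5903 exercise | (k=5,j=3): S=107.6043, (K−S)⁺=1.2957, hold=7.6222 ⇒ V=7.6222 continue | (k=5,j=4): S=145.9932, (K−S)⁺=0.0000, hold=0.2542 ⇒ V=0.2542 continue | (k=5,j=5): S=198.0777, (K−S)⁺=0.0000, hold=0.0000 ⇒ V=0.0000 continue  boundary S*=79.3097
step 4: (k=4,j=0): S=50.1848, (K−S)⁺=58.7152, hold=55.9904 ⇒ V=58.7152 exercise | (k=4,j=1): S=68.0887, (K−S)⁺=40.8113, hold=38.0865 ⇒ V=40.8113 exercise | (k=4,j=2): S=92.3800, (K−S)⁺=16.5200, hold=17.1613 ⇒ V=17.1613 continue | (k=4,j=3): S=125.3375, (K−S)⁺=0.0000, hold=3.5111 ⇒ V=3.5111 continue | (k=4,j=4): S=170.0529, (K−S)⁺=0.0000, hold=0.1126 ⇒ V=0.1126 continue  boundary S*=68.0887
step 3: (k=3,j=0): S=58.4552, (K−S)⁺=50.4448, hold=47.7199 ⇒ V=50.4448 exercise | (k=3,j=1): S=79.3097, (K−S)⁺=29.5903, hold=27.2066 ⇒ V=29.5903 exercise | (k=3,j=2): S=107.6043, (K−S)⁺=1.2957, hold=9.4690 ⇒ V=9.4690 continue | (k=3,j=3): S=145.9932, (K−S)⁺=0.0000, hold=1.6150 ⇒ V=1.6150 continue  boundary S*=79.3097
step 2: (k=2,j=0): S=68.0887, (K−S)⁺=40.8113, hold=38.0865 ⇒ V=40.8113 exercise | (k=2,j=1): S=92.3800, (K−S)⁺=16.5200, hold=18.1439 ⇒ V=18.1439 continue | (k=2,j=2): S=125.3375, (K−S)⁺=0.0000, hold=5.0532 ⇒ V=5.0532 continue  boundary S*=68.0887
step 1: (k=1,j=0): S=79.3097, (K−S)⁺=29.5903, hold=27.7295 ⇒ V=29.5903 exercise | (k=1,j=1): S=107.6043, (K−S)⁺=1.2957, hold=10.7247 ⇒ V=10.7247 continue  boundary S*=79.3097
step 0: (k=0,j=0): S=92.3800, (K−S)⁺=16.5200, hold=18.8120 ⇒ V=18.8120 continue  boundary S*=-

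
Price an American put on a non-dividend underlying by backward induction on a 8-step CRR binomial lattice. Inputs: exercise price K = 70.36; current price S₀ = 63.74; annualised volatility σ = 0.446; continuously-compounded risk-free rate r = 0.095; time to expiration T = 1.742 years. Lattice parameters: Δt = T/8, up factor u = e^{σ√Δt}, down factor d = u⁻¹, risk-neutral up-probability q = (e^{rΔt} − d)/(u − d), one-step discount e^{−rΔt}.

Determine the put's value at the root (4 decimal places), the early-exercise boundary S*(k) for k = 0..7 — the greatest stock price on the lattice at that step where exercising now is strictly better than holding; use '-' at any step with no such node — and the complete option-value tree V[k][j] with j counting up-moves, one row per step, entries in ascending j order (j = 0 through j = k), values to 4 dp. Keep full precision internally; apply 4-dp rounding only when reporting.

params: Δt=0.21775 u=1.23136 d=0.81211 q=0.49801 e^(-rΔt)=0.97953
t_8 payoffs: 58.3005 52.0748 42.6351 28.3221 6.6200 0.0000 0.0000 0.0000 0.0000
t_7: node(7,0) S=14.8496 payoff=55.5104 vs cont=54.0699 → 55.5104 [stop]  node(7,1) S=22.5157 payoff=47.8443 vs cont=46.4038 → 47.8443 [stop]  node(7,2) S=34.1394 payoff=36.2206 vs cont=34.7801 → 36.2206 [stop]  node(7,3) S=51.7639 payoff=18.5961 vs cont=17.1556 → 18.5961 [stop]  node(7,4) S=78.4869 payoff=0.0000 vs cont=3.2551 → 3.2551 [wait]  node(7,5) S=119.0058 payoff=0.0000 vs cont=0.0000 → 0.0000 [wait]  node(7,6) S=180.4426 payoff=0.0000 vs cont=0.0000 → 0.0000 [wait]  node(7,7) S=273.5960 payoff=0.0000 vs cont=0.0000 → 0.0000 [wait]  ⇒ S*(7)=51.7639
t_6: node(6,0) S=18.2852 payoff=52.0748 vs cont=50.6343 → 52.0748 [stop]  node(6,1) S=27.7249 payoff=42.6351 vs cont=41.1945 → 42.6351 [stop]  node(6,2) S=42.0379 payoff=28.3221 vs cont=26.8815 → 28.3221 [stop]  node(6,3) S=63.7400 payoff=6.6200 vs cont=10.7318 → 10.7318 [wait]  node(6,4) S=96.6458 payoff=0.0000 vs cont=1.6006 → 1.6006 [wait]  node(6,5) S=146.5391 payoff=0.0000 vs cont=0.0000 → 0.0000 [wait]  node(6,6) S=222.1900 payoff=0.0000 vs cont=0.0000 → 0.0000 [wait]  ⇒ S*(6)=42.0379
t_5: node(5,0) S=22.5157 payoff=47.8443 vs cont=46.4038 → 47.8443 [stop]  node(5,1) S=34.1394 payoff=36.2206 vs cont=34.7801 → 36.2206 [stop]  node(5,2) S=51.7639 payoff=18.5961 vs cont=19.1614 → 19.1614 [wait]  node(5,3) S=78.4869 payoff=0.0000 vs cont=6.0577 → 6.0577 [wait]  node(5,4) S=119.0058 payoff=0.0000 vs cont=0.7870 → 0.7870 [wait]  node(5,5) S=180.4426 payoff=0.0000 vs cont=0.0000 → 0.0000 [wait]  ⇒ S*(5)=34.1394
t_4: node(4,0) S=27.7249 payoff=42.6351 vs cont=41.1945 → 42.6351 [stop]  node(4,1) S=42.0379 payoff=28.3221 vs cont=27.1573 → 28.3221 [stop]  node(4,2) S=63.7400 payoff=6.6200 vs cont=12.3769 → 12.3769 [wait]  node(4,3) S=96.6458 payoff=0.0000 vs cont=3.3626 → 3.3626 [wait]  node(4,4) S=146.5391 payoff=0.0000 vs cont=0.3870 → 0.3870 [wait]  ⇒ S*(4)=42.0379
t_3: node(3,0) S=34.1394 payoff=36.2206 vs cont=34.7801 → 36.2206 [stop]  node(3,1) S=51.7639 payoff=18.5961 vs cont=19.9639 → 19.9639 [wait]  node(3,2) S=78.4869 payoff=0.0000 vs cont=7.7262 → 7.7262 [wait]  node(3,3) S=119.0058 payoff=0.0000 vs cont=1.8422 → 1.8422 [wait]  ⇒ S*(3)=34.1394
t_2: node(2,0) S=42.0379 payoff=28.3221 vs cont=27.5488 → 28.3221 [stop]  node(2,1) S=63.7400 payoff=6.6200 vs cont=13.5854 → 13.5854 [wait]  node(2,2) S=96.6458 payoff=0.0000 vs cont=4.6977 → 4.6977 [wait]  ⇒ S*(2)=42.0379
t_1: node(1,0) S=51.7639 payoff=18.5961 vs cont=20.5534 → 20.5534 [wait]  node(1,1) S=78.4869 payoff=0.0000 vs cont=8.9717 → 8.9717 [wait]  ⇒ S*(1)=-
t_0: node(0,0) S=63.7400 payoff=6.6200 vs cont=14.4829 → 14.4829 [wait]  ⇒ S*(0)=-

price = 14.4829
boundary = - - 42.0379 34.1394 42.0379 34.1394 42.0379 51.7639
tree:
14.4829
20.5534 8.9717
28.3221 13.5854 4.6977
36.2206 19.9639 7.7262 1.8422
42.6351 28.3221 12.3769 3.3626 0.3870
47.8443 36.2206 19.1614 6.0577 0.7870 0.0000
52.0748 42.6351 28.3221 10.7318 1.6006 0.0000 0.0000
55.5104 47.8443 36.2206 18.5961 3.2551 0.0000 0.0000 0.0000
58.3005 52.0748 42.6351 28.3221 6.6200 0.0000 0.0000 0.0000 0.0000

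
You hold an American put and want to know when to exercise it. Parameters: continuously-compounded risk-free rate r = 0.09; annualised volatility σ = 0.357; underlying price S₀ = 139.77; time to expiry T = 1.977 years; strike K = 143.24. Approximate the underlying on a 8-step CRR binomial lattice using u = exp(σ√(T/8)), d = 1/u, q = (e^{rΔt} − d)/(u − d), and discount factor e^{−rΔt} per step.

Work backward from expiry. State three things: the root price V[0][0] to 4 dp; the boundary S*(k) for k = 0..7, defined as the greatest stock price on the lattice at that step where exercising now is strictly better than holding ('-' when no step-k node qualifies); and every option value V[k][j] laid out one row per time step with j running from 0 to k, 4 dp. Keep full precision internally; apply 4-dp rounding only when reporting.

params: Δt=0.24713 u=1.19419 d=0.83739 q=0.51878 e^(-rΔt)=0.97800
t_8 payoffs: 109.4477 95.0489 74.5148 45.2312 3.4700 0.0000 0.0000 0.0000 0.0000
t_7: node(7,0) S=40.3545 payoff=102.8855 vs cont=99.7348 → 102.8855 [stop]  node(7,1) S=57.5495 payoff=85.6905 vs cont=82.5399 → 85.6905 [stop]  node(7,2) S=82.0711 payoff=61.1689 vs cont=58.0182 → 61.1689 [stop]  node(7,3) S=117.0414 payoff=26.1986 vs cont=23.0479 → 26.1986 [stop]  node(7,4) S=166.9124 payoff=0.0000 vs cont=1.6331 → 1.6331 [wait]  node(7,5) S=238.0332 payoff=0.0000 vs cont=0.0000 → 0.0000 [wait]  node(7,6) S=339.4584 payoff=0.0000 vs cont=0.0000 → 0.0000 [wait]  node(7,7) S=484.1006 payoff=0.0000 vs cont=0.0000 → 0.0000 [wait]  ⇒ S*(7)=117.0414
t_6: node(6,0) S=48.1911 payoff=95.0489 vs cont=91.8982 → 95.0489 [stop]  node(6,1) S=68.7252 payoff=74.5148 vs cont=71.3642 → 74.5148 [stop]  node(6,2) S=98.0088 payoff=45.2312 vs cont=42.0806 → 45.2312 [stop]  node(6,3) S=139.7700 payoff=3.4700 vs cont=13.1586 → 13.1586 [wait]  node(6,4) S=199.3256 payoff=0.0000 vs cont=0.7686 → 0.7686 [wait]  node(6,5) S=284.2576 payoff=0.0000 vs cont=0.0000 → 0.0000 [wait]  node(6,6) S=405.3789 payoff=0.0000 vs cont=0.0000 → 0.0000 [wait]  ⇒ S*(6)=98.0088
t_5: node(5,0) S=57.5495 payoff=85.6905 vs cont=82.5399 → 85.6905 [stop]  node(5,1) S=82.0711 payoff=61.1689 vs cont=58.0182 → 61.1689 [stop]  node(5,2) S=117.0414 payoff=26.1986 vs cont=27.9636 → 27.9636 [wait]  node(5,3) S=166.9124 payoff=0.0000 vs cont=6.5828 → 6.5828 [wait]  node(5,4) S=238.0332 payoff=0.0000 vs cont=0.3617 → 0.3617 [wait]  node(5,5) S=339.4584 payoff=0.0000 vs cont=0.0000 → 0.0000 [wait]  ⇒ S*(5)=82.0711
t_4: node(4,0) S=68.7252 payoff=74.5148 vs cont=71.3642 → 74.5148 [stop]  node(4,1) S=98.0088 payoff=45.2312 vs cont=42.9761 → 45.2312 [stop]  node(4,2) S=139.7700 payoff=3.4700 vs cont=16.5006 → 16.5006 [wait]  node(4,3) S=199.3256 payoff=0.0000 vs cont=3.2816 → 3.2816 [wait]  node(4,4) S=284.2576 payoff=0.0000 vs cont=0.1702 → 0.1702 [wait]  ⇒ S*(4)=98.0088
t_3: node(3,0) S=82.0711 payoff=61.1689 vs cont=58.0182 → 61.1689 [stop]  node(3,1) S=117.0414 payoff=26.1986 vs cont=29.6593 → 29.6593 [wait]  node(3,2) S=166.9124 payoff=0.0000 vs cont=9.4307 → 9.4307 [wait]  node(3,3) S=238.0332 payoff=0.0000 vs cont=1.6308 → 1.6308 [wait]  ⇒ S*(3)=82.0711
t_2: node(2,0) S=98.0088 payoff=45.2312 vs cont=43.8364 → 45.2312 [stop]  node(2,1) S=139.7700 payoff=3.4700 vs cont=18.7435 → 18.7435 [wait]  node(2,2) S=199.3256 payoff=0.0000 vs cont=5.2659 → 5.2659 [wait]  ⇒ S*(2)=98.0088
t_1: node(1,0) S=117.0414 payoff=26.1986 vs cont=30.7973 → 30.7973 [wait]  node(1,1) S=166.9124 payoff=0.0000 vs cont=11.4931 → 11.4931 [wait]  ⇒ S*(1)=-
t_0: node(0,0) S=139.7700 payoff=3.4700 vs cont=20.3255 → 20.3255 [wait]  ⇒ S*(0)=-

price = 20.3255
boundary = - - 98.0088 82.0711 98.0088 82.0711 98.0088 117.0414
tree:
20.3255
30.7973 11.4931
45.2312 18.7435 5.2659
61.1689 29.6593 9.4307 1.6308
74.5148 45.2312 16.5006 3.2816 0.1702
85.6905 61.1689 27.9636 6.5828 0.3617 0.0000
95.0489 74.5148 45.2312 13.1586 0.7686 0.0000 0.0000
102.8855 85.6905 61.1689 26.1986 1.6331 0.0000 0.0000 0.0000
109.4477 95.0489 74.5148 45.2312 3.4700 0.0000 0.0000 0.0000 0.0000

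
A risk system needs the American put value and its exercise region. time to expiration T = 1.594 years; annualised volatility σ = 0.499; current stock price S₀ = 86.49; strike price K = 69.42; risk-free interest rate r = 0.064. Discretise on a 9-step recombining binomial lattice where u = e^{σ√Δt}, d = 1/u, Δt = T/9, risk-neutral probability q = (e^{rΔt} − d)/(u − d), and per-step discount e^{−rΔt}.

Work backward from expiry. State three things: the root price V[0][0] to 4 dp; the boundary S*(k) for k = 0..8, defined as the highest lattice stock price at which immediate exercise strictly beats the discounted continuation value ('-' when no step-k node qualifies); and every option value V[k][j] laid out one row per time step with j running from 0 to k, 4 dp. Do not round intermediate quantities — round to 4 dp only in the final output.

Δt=0.17711  u=1.23368  d=0.81058  q=0.47463  discount=0.98873
step 9 (expiry): payoffs max(K−S,0) = 56.3540 49.5340 39.1542 23.3564 0.0000 0.0000 0.0000 0.0000 0.0000 0.0000
step 8: (k=8,j=0): S=16.1192, (K−S)⁺=53.3008, hold=52.5183 ⇒ V=53.3008 exercise | (k=8,j=1): S=24.5329, (K−S)⁺=44.8871, hold=44.1046 ⇒ V=44.8871 exercise | (k=8,j=2): S=37.3383, (K−S)⁺=32.0817, hold=31.2992 ⇒ V=32.0817 exercise | (k=8,j=3): S=56.8278, (K−S)⁺=12.5922, hold=12.1323 ⇒ V=12.5922 exercise | (k=8,j=4): S=86.4900, (K−S)⁺=0.0000, hold=0.0000 ⇒ V=0.0000 continue | (k=8,j=5): S=131.6350, (K−S)⁺=0.0000, hold=0.0000 ⇒ V=0.0000 continue | (k=8,j=6): S=200.3442, (K−S)⁺=0.0000, hold=0.0000 ⇒ V=0.0000 continue | (k=8,j=7): S=304.9174, (K−S)⁺=0.0000, hold=0.0000 ⇒ V=0.0000 continue | (k=8,j=8): S=464.0744, (K−S)⁺=0.0000, hold=0.0000 ⇒ V=0.0000 continue  boundary S*=56.8278
step 7: (k=7,j=0): S=19.8860, (K−S)⁺=49.5340, hold=48.7516 ⇒ V=49.5340 exercise | (k=7,j=1): S=30.2658, (K−S)⁺=39.1542, hold=38.3717 ⇒ V=39.1542 exercise | (k=7,j=2): S=46.0636, (K−S)⁺=23.3564, hold=22.5740 ⇒ V=23.3564 exercise | (k=7,j=3): S=70.1073, (K−S)⁺=0.0000, hold=6.5410 ⇒ V=6.5410 continue | (k=7,j=4): S=106.7010, (K−S)⁺=0.0000, hold=0.0000 ⇒ V=0.0000 continue | (k=7,j=5): S=162.3955, (K−S)⁺=0.0000, hold=0.0000 ⇒ V=0.0000 continue | (k=7,j=6): S=247.1607, (K−S)⁺=0.0000, hold=0.0000 ⇒ V=0.0000 continue | (k=7,j=7): S=376.1706, (K−S)⁺=0.0000, hold=0.0000 ⇒ V=0.0000 continue  boundary S*=46.0636
step 6: (k=6,j=0): S=24.5329, (K−S)⁺=44.8871, hold=44.1046 ⇒ V=44.8871 exercise | (k=6,j=1): S=37.3383, (K−S)⁺=32.0817, hold=31.2992 ⇒ V=32.0817 exercise | (k=6,j=2): S=56.8278, (K−S)⁺=12.5922, hold=15.2019 ⇒ V=15.2019 continue | (k=6,j=3): S=86.4900, (K−S)⁺=0.0000, hold=3.3977 ⇒ V=3.3977 continue | (k=6,j=4): S=131.6350, (K−S)⁺=0.0000, hold=0.0000 ⇒ V=0.0000 continue | (k=6,j=5): S=200.3442, (K−S)⁺=0.0000, hold=0.0000 ⇒ V=0.0000 continue | (k=6,j=6): S=304.9174, (K−S)⁺=0.0000, hold=0.0000 ⇒ V=0.0000 continue  boundary S*=37.3383
step 5: (k=5,j=0): S=30.2658, (K−S)⁺=39.1542, hold=38.3717 ⇒ V=39.1542 exercise | (k=5,j=1): S=46.0636, (K−S)⁺=23.3564, hold=23.7987 ⇒ V=23.7987 continue | (k=5,j=2): S=70.1073, (K−S)⁺=0.0000, hold=9.4910 ⇒ V=9.4910 continue | (k=5,j=3): S=106.7010, (K−S)⁺=0.0000, hold=1.7649 ⇒ V=1.7649 continue | (k=5,j=4): S=162.3955, (K−S)⁺=0.0000, hold=0.0000 ⇒ V=0.0000 continue | (k=5,j=5): S=247.1607, (K−S)⁺=0.0000, hold=0.0000 ⇒ V=0.0000 continue  boundary S*=30.2658
step 4: (k=4,j=0): S=37.3383, (K−S)⁺=32.0817, hold=31.5068 ⇒ V=32.0817 exercise | (k=4,j=1): S=56.8278, (K−S)⁺=12.5922, hold=16.8161 ⇒ V=16.8161 continue | (k=4,j=2): S=86.4900, (K−S)⁺=0.0000, hold=5.7583 ⇒ V=5.7583 continue | (k=4,j=3): S=131.6350, (K−S)⁺=0.0000, hold=0.9168 ⇒ V=0.9168 continue | (k=4,j=4): S=200.3442, (K−S)⁺=0.0000, hold=0.0000 ⇒ V=0.0000 continue  boundary S*=37.3383
step 3: (k=3,j=0): S=46.0636, (K−S)⁺=23.3564, hold=24.5561 ⇒ V=24.5561 continue | (k=3,j=1): S=70.1073, (K−S)⁺=0.0000, hold=11.4373 ⇒ V=11.4373 continue | (k=3,j=2): S=106.7010, (K−S)⁺=0.0000, hold=3.4213 ⇒ V=3.4213 continue | (k=3,j=3): S=162.3955, (K−S)⁺=0.0000, hold=0.4762 ⇒ V=0.4762 continue  boundary S*=-
step 2: (k=2,j=0): S=56.8278, (K−S)⁺=12.5922, hold=18.1229 ⇒ V=18.1229 continue | (k=2,j=1): S=86.4900, (K−S)⁺=0.0000, hold=7.5466 ⇒ V=7.5466 continue | (k=2,j=2): S=131.6350, (K−S)⁺=0.0000, hold=2.0007 ⇒ V=2.0007 continue  boundary S*=-
step 1: (k=1,j=0): S=70.1073, (K−S)⁺=0.0000, hold=12.9553 ⇒ V=12.9553 continue | (k=1,j=1): S=106.7010, (K−S)⁺=0.0000, hold=4.8589 ⇒ V=4.8589 continue  boundary S*=-
step 0: (k=0,j=0): S=86.4900, (K−S)⁺=0.0000, hold=9.0098 ⇒ V=9.0098 continue  boundary S*=-

price = 9.0098
boundary = - - - - 37.3383 30.2658 37.3383 46.0636 56.8278
tree:
9.0098
12.9553 4.8589
18.1229 7.5466 2.0007
24.5561 11.4373 3.4213 0.4762
32.0817 16.8161 5.7583 0.9168 0.0000
39.1542 23.7987 9.4910 1.7649 0.0000 0.0000
44.8871 32.0817 15.2019 3.3977 0.0000 0.0000 0.0000
49.5340 39.1542 23.3564 6.5410 0.0000 0.0000 0.0000 0.0000
53.3008 44.8871 32.0817 12.5922 0.0000 0.0000 0.0000 0.0000 0.0000
56.3540 49.5340 39.1542 23.3564 0.0000 0.0000 0.0000 0.0000 0.0000 0.0000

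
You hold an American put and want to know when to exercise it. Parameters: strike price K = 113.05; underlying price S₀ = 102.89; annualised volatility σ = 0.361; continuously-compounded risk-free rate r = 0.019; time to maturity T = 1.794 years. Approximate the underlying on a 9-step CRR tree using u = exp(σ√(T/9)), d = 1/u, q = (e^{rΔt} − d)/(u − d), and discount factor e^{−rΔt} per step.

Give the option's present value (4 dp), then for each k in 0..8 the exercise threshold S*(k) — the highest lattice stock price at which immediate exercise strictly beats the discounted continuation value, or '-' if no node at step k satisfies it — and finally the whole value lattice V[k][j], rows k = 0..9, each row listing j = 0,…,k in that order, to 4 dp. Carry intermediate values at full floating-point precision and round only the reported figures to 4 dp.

price = 24.2319
boundary = - - - - 53.9988 63.4426 53.9988 63.4426 74.5381
tree:
24.2319
31.7270 16.0261
40.3285 22.3416 9.0766
49.6364 30.2206 13.6903 3.9783
59.0512 39.4834 20.0817 6.6369 1.0306
67.0893 49.6074 28.4539 10.8595 1.9574 0.0000
73.9309 59.0512 38.6015 17.3093 3.7179 0.0000 0.0000
79.7540 67.0893 49.6074 26.5764 7.0617 0.0000 0.0000 0.0000
84.7103 73.9309 59.0512 38.5119 13.4127 0.0000 0.0000 0.0000 0.0000
88.9289 79.7540 67.0893 49.6074 25.4759 0.0000 0.0000 0.0000 0.0000 0.0000

params: Δt=0.19933 u=1.17489 d=0.85114 q=0.47151 e^(-rΔt)=0.99622
t_9 payoffs: 88.9289 79.7540 67.0893 49.6074 25.4759 0.0000 0.0000 0.0000 0.0000 0.0000
t_8: node(8,0) S=28.3397 payoff=84.7103 vs cont=84.2830 → 84.7103 [stop]  node(8,1) S=39.1191 payoff=73.9309 vs cont=73.5035 → 73.9309 [stop]  node(8,2) S=53.9988 payoff=59.0512 vs cont=58.6239 → 59.0512 [stop]  node(8,3) S=74.5381 payoff=38.5119 vs cont=38.0845 → 38.5119 [stop]  node(8,4) S=102.8900 payoff=10.1600 vs cont=13.4127 → 13.4127 [wait]  node(8,5) S=142.0260 payoff=0.0000 vs cont=0.0000 → 0.0000 [wait]  node(8,6) S=196.0480 payoff=0.0000 vs cont=0.0000 → 0.0000 [wait]  node(8,7) S=270.6183 payoff=0.0000 vs cont=0.0000 → 0.0000 [wait]  node(8,8) S=373.5526 payoff=0.0000 vs cont=0.0000 → 0.0000 [wait]  ⇒ S*(8)=74.5381
t_7: node(7,0) S=33.2960 payoff=79.7540 vs cont=79.3267 → 79.7540 [stop]  node(7,1) S=45.9607 payoff=67.0893 vs cont=66.6620 → 67.0893 [stop]  node(7,2) S=63.4426 payoff=49.6074 vs cont=49.1800 → 49.6074 [stop]  node(7,3) S=87.5741 payoff=25.4759 vs cont=26.5764 → 26.5764 [wait]  node(7,4) S=120.8845 payoff=0.0000 vs cont=7.0617 → 7.0617 [wait]  node(7,5) S=166.8650 payoff=0.0000 vs cont=0.0000 → 0.0000 [wait]  node(7,6) S=230.3349 payoff=0.0000 vs cont=0.0000 → 0.0000 [wait]  node(7,7) S=317.9468 payoff=0.0000 vs cont=0.0000 → 0.0000 [wait]  ⇒ S*(7)=63.4426
t_6: node(6,0) S=39.1191 payoff=73.9309 vs cont=73.5035 → 73.9309 [stop]  node(6,1) S=53.9988 payoff=59.0512 vs cont=58.6239 → 59.0512 [stop]  node(6,2) S=74.5381 payoff=38.5119 vs cont=38.6015 → 38.6015 [wait]  node(6,3) S=102.8900 payoff=10.1600 vs cont=17.3093 → 17.3093 [wait]  node(6,4) S=142.0260 payoff=0.0000 vs cont=3.7179 → 3.7179 [wait]  node(6,5) S=196.0480 payoff=0.0000 vs cont=0.0000 → 0.0000 [wait]  node(6,6) S=270.6183 payoff=0.0000 vs cont=0.0000 → 0.0000 [wait]  ⇒ S*(6)=53.9988
t_5: node(5,0) S=45.9607 payoff=67.0893 vs cont=66.6620 → 67.0893 [stop]  node(5,1) S=63.4426 payoff=49.6074 vs cont=49.2221 → 49.6074 [stop]  node(5,2) S=87.5741 payoff=25.4759 vs cont=28.4539 → 28.4539 [wait]  node(5,3) S=120.8845 payoff=0.0000 vs cont=10.8595 → 10.8595 [wait]  node(5,4) S=166.8650 payoff=0.0000 vs cont=1.9574 → 1.9574 [wait]  node(5,5) S=230.3349 payoff=0.0000 vs cont=0.0000 → 0.0000 [wait]  ⇒ S*(5)=63.4426
t_4: node(4,0) S=53.9988 payoff=59.0512 vs cont=58.6239 → 59.0512 [stop]  node(4,1) S=74.5381 payoff=38.5119 vs cont=39.4834 → 39.4834 [wait]  node(4,2) S=102.8900 payoff=10.1600 vs cont=20.0817 → 20.0817 [wait]  node(4,3) S=142.0260 payoff=0.0000 vs cont=6.6369 → 6.6369 [wait]  node(4,4) S=196.0480 payoff=0.0000 vs cont=1.0306 → 1.0306 [wait]  ⇒ S*(4)=53.9988
t_3: node(3,0) S=63.4426 payoff=49.6074 vs cont=49.6364 → 49.6364 [wait]  node(3,1) S=87.5741 payoff=25.4759 vs cont=30.2206 → 30.2206 [wait]  node(3,2) S=120.8845 payoff=0.0000 vs cont=13.6903 → 13.6903 [wait]  node(3,3) S=166.8650 payoff=0.0000 vs cont=3.9783 → 3.9783 [wait]  ⇒ S*(3)=-
t_2: node(2,0) S=74.5381 payoff=38.5119 vs cont=40.3285 → 40.3285 [wait]  node(2,1) S=102.8900 payoff=10.1600 vs cont=22.3416 → 22.3416 [wait]  node(2,2) S=142.0260 payoff=0.0000 vs cont=9.0766 → 9.0766 [wait]  ⇒ S*(2)=-
t_1: node(1,0) S=87.5741 payoff=25.4759 vs cont=31.7270 → 31.7270 [wait]  node(1,1) S=120.8845 payoff=0.0000 vs cont=16.0261 → 16.0261 [wait]  ⇒ S*(1)=-
t_0: node(0,0) S=102.8900 payoff=10.1600 vs cont=24.2319 → 24.2319 [wait]  ⇒ S*(0)=-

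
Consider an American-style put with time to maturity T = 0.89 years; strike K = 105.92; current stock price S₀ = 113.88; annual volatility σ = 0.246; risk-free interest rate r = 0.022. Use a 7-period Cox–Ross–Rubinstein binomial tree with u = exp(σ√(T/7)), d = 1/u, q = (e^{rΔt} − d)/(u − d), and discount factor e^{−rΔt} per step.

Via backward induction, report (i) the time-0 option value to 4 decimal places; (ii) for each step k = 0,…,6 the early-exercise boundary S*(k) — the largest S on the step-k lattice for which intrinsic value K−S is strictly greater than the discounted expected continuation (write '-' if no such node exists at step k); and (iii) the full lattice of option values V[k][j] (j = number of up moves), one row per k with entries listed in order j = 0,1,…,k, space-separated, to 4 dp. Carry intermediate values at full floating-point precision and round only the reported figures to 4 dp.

price = 5.8954
boundary = - - - - 80.1804 87.5313 95.5560
tree:
5.8954
8.9820 2.7676
13.2816 4.6295 0.8765
18.9238 7.5782 1.6357 0.1039
25.7396 12.0507 3.0407 0.2060 0.0000
32.4731 18.3887 5.6278 0.4082 0.0000 0.0000
38.6411 25.7396 10.3640 0.8091 0.0000 0.0000 0.0000
44.2912 32.4731 18.3887 1.6036 0.0000 0.0000 0.0000 0.0000

Δt=0.12714  u=1.09168  d=0.91602  q=0.49403  discount=0.99721
step 7 (expiry): payoffs max(K−S,0) = 44.2912 32.4731 18.3887 1.6036 0.0000 0.0000 0.0000 0.0000
step 6: (k=6,j=0): S=67.2789, (K−S)⁺=38.6411, hold=38.3453 ⇒ V=38.6411 exercise | (k=6,j=1): S=80.1804, (K−S)⁺=25.7396, hold=25.4437 ⇒ V=25.7396 exercise | (k=6,j=2): S=95.5560, (K−S)⁺=10.3640, hold=10.0682 ⇒ V=10.3640 exercise | (k=6,j=3): S=113.8800, (K−S)⁺=0.0000, hold=0.8091 ⇒ V=0.8091 continue | (k=6,j=4): S=135.7179, (K−S)⁺=0.0000, hold=0.0000 ⇒ V=0.0000 continue | (k=6,j=5): S=161.7434, (K−S)⁺=0.0000, hold=0.0000 ⇒ V=0.0000 continue | (k=6,j=6): S=192.7596, (K−S)⁺=0.0000, hold=0.0000 ⇒ V=0.0000 continue  boundary S*=95.5560
step 5: (k=5,j=0): S=73.4469, (K−S)⁺=32.4731, hold=32.1772 ⇒ V=32.4731 exercise | (k=5,j=1): S=87.5313, (K−S)⁺=18.3887, hold=18.0929 ⇒ V=18.3887 exercise | (k=5,j=2): S=104.3164, (K−S)⁺=1.6036, hold=5.6278 ⇒ V=5.6278 continue | (k=5,j=3): S=124.3204, (K−S)⁺=0.0000, hold=0.4082 ⇒ V=0.4082 continue | (k=5,j=4): S=148.1603, (K−S)⁺=0.0000, hold=0.0000 ⇒ V=0.0000 continue | (k=5,j=5): S=176.5718, (K−S)⁺=0.0000, hold=0.0000 ⇒ V=0.0000 continue  boundary S*=87.5313
step 4: (k=4,j=0): S=80.1804, (K−S)⁺=25.7396, hold=25.4437 ⇒ V=25.7396 exercise | (k=4,j=1): S=95.5560, (K−S)⁺=10.3640, hold=12.0507 ⇒ V=12.0507 continue | (k=4,j=2): S=113.8800, (K−S)⁺=0.0000, hold=3.0407 ⇒ V=3.0407 continue | (k=4,j=3): S=135.7179, (K−S)⁺=0.0000, hold=0.2060 ⇒ V=0.2060 continue | (k=4,j=4): S=161.7434, (K−S)⁺=0.0000, hold=0.0000 ⇒ V=0.0000 continue  boundary S*=80.1804
step 3: (k=3,j=0): S=87.5313, (K−S)⁺=18.3887, hold=18.9238 ⇒ V=18.9238 continue | (k=3,j=1): S=104.3164, (K−S)⁺=1.6036, hold=7.5782 ⇒ V=7.5782 continue | (k=3,j=2): S=124.3204, (K−S)⁺=0.0000, hold=1.6357 ⇒ V=1.6357 continue | (k=3,j=3): S=148.1603, (K−S)⁺=0.0000, hold=0.1039 ⇒ V=0.1039 continue  boundary S*=-
step 2: (k=2,j=0): S=95.5560, (K−S)⁺=10.3640, hold=13.2816 ⇒ V=13.2816 continue | (k=2,j=1): S=113.8800, (K−S)⁺=0.0000, hold=4.6295 ⇒ V=4.6295 continue | (k=2,j=2): S=135.7179, (K−S)⁺=0.0000, hold=0.8765 ⇒ V=0.8765 continue  boundary S*=-
step 1: (k=1,j=0): S=104.3164, (K−S)⁺=1.6036, hold=8.9820 ⇒ V=8.9820 continue | (k=1,j=1): S=124.3204, (K−S)⁺=0.0000, hold=2.7676 ⇒ V=2.7676 continue  boundary S*=-
step 0: (k=0,j=0): S=113.8800, (K−S)⁺=0.0000, hold=5.8954 ⇒ V=5.8954 continue  boundary S*=-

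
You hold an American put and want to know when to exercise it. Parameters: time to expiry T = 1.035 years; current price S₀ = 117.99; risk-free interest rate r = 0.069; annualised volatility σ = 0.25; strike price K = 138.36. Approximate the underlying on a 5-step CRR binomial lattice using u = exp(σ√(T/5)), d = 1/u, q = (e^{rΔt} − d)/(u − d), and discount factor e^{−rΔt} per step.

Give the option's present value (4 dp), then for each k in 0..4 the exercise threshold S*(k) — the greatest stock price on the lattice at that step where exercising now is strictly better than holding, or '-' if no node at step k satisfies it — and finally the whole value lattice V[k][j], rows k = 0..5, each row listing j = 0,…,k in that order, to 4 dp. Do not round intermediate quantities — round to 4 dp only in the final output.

Δt=0.20700  u=1.12046  d=0.89249  q=0.53470  discount=0.98582
step 5 (expiry): payoffs max(K−S,0) = 71.5479 54.4814 33.0554 6.1564 0.0000 0.0000
step 4: (k=4,j=0): S=74.8606, (K−S)⁺=63.4994, hold=61.5373 ⇒ V=63.4994 exercise | (k=4,j=1): S=93.9830, (K−S)⁺=44.3770, hold=42.4149 ⇒ V=44.3770 exercise | (k=4,j=2): S=117.9900, (K−S)⁺=20.3700, hold=18.4079 ⇒ V=20.3700 exercise | (k=4,j=3): S=148.1294, (K−S)⁺=0.0000, hold=2.8240 ⇒ V=2.8240 continue | (k=4,j=4): S=185.9676, (K−S)⁺=0.0000, hold=0.0000 ⇒ V=0.0000 continue  boundary S*=117.9900
step 3: (k=3,j=0): S=83.8786, (K−S)⁺=54.4814, hold=52.5193 ⇒ V=54.4814 exercise | (k=3,j=1): S=105.3046, (K−S)⁺=33.0554, hold=31.0933 ⇒ V=33.0554 exercise | (k=3,j=2): S=132.2036, (K−S)⁺=6.1564, hold=10.8324 ⇒ V=10.8324 continue | (k=3,j=3): S=165.9737, (K−S)⁺=0.0000, hold=1.2954 ⇒ V=1.2954 continue  boundary S*=105.3046
step 2: (k=2,j=0): S=93.9830, (K−S)⁺=44.3770, hold=42.4149 ⇒ V=44.3770 exercise | (k=2,j=1): S=117.9900, (K−S)⁺=20.3700, hold=20.8726 ⇒ V=20.8726 continue | (k=2,j=2): S=148.1294, (K−S)⁺=0.0000, hold=5.6517 ⇒ V=5.6517 continue  boundary S*=93.9830
step 1: (k=1,j=0): S=105.3046, (K−S)⁺=33.0554, hold=31.3582 ⇒ V=33.0554 exercise | (k=1,j=1): S=132.2036, (K−S)⁺=6.1564, hold=12.5535 ⇒ V=12.5535 continue  boundary S*=105.3046
step 0: (k=0,j=0): S=117.9900, (K−S)⁺=20.3700, hold=21.7798 ⇒ V=21.7798 continue  boundary S*=-

price = 21.7798
boundary = - 105.3046 93.9830 105.3046 117.9900
tree:
21.7798
33.0554 12.5535
44.3770 20.8726 5.6517
54.4814 33.0554 10.8324 1.2954
63.4994 44.3770 20.3700 2.8240 0.0000
71.5479 54.4814 33.0554 6.1564 0.0000 0.0000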